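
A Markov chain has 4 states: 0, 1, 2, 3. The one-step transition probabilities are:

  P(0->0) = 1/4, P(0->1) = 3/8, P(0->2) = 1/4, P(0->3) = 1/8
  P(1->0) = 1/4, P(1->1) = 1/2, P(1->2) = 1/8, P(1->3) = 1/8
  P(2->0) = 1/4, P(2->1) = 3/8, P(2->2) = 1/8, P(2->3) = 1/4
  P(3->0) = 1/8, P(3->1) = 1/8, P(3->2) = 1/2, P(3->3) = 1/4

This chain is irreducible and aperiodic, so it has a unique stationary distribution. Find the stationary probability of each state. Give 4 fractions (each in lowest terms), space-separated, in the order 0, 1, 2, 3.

The stationary distribution satisfies pi = pi * P, i.e.:
  pi_0 = 1/4*pi_0 + 1/4*pi_1 + 1/4*pi_2 + 1/8*pi_3
  pi_1 = 3/8*pi_0 + 1/2*pi_1 + 3/8*pi_2 + 1/8*pi_3
  pi_2 = 1/4*pi_0 + 1/8*pi_1 + 1/8*pi_2 + 1/2*pi_3
  pi_3 = 1/8*pi_0 + 1/8*pi_1 + 1/4*pi_2 + 1/4*pi_3
with normalization: pi_0 + pi_1 + pi_2 + pi_3 = 1.

Using the first 3 balance equations plus normalization, the linear system A*pi = b is:
  [-3/4, 1/4, 1/4, 1/8] . pi = 0
  [3/8, -1/2, 3/8, 1/8] . pi = 0
  [1/4, 1/8, -7/8, 1/2] . pi = 0
  [1, 1, 1, 1] . pi = 1

Solving yields:
  pi_0 = 97/425
  pi_1 = 161/425
  pi_2 = 93/425
  pi_3 = 74/425

Verification (pi * P):
  97/425*1/4 + 161/425*1/4 + 93/425*1/4 + 74/425*1/8 = 97/425 = pi_0  (ok)
  97/425*3/8 + 161/425*1/2 + 93/425*3/8 + 74/425*1/8 = 161/425 = pi_1  (ok)
  97/425*1/4 + 161/425*1/8 + 93/425*1/8 + 74/425*1/2 = 93/425 = pi_2  (ok)
  97/425*1/8 + 161/425*1/8 + 93/425*1/4 + 74/425*1/4 = 74/425 = pi_3  (ok)

Answer: 97/425 161/425 93/425 74/425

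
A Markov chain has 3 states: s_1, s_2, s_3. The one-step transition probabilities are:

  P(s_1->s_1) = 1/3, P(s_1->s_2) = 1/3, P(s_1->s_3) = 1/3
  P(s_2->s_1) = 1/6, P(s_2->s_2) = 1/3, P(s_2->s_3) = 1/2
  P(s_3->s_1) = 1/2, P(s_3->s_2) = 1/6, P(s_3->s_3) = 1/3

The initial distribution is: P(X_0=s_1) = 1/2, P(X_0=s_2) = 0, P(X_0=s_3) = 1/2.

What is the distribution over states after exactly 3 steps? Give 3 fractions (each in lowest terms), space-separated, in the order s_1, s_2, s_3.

Propagating the distribution step by step (d_{t+1} = d_t * P):
d_0 = (s_1=1/2, s_2=0, s_3=1/2)
  d_1[s_1] = 1/2*1/3 + 0*1/6 + 1/2*1/2 = 5/12
  d_1[s_2] = 1/2*1/3 + 0*1/3 + 1/2*1/6 = 1/4
  d_1[s_3] = 1/2*1/3 + 0*1/2 + 1/2*1/3 = 1/3
d_1 = (s_1=5/12, s_2=1/4, s_3=1/3)
  d_2[s_1] = 5/12*1/3 + 1/4*1/6 + 1/3*1/2 = 25/72
  d_2[s_2] = 5/12*1/3 + 1/4*1/3 + 1/3*1/6 = 5/18
  d_2[s_3] = 5/12*1/3 + 1/4*1/2 + 1/3*1/3 = 3/8
d_2 = (s_1=25/72, s_2=5/18, s_3=3/8)
  d_3[s_1] = 25/72*1/3 + 5/18*1/6 + 3/8*1/2 = 151/432
  d_3[s_2] = 25/72*1/3 + 5/18*1/3 + 3/8*1/6 = 13/48
  d_3[s_3] = 25/72*1/3 + 5/18*1/2 + 3/8*1/3 = 41/108
d_3 = (s_1=151/432, s_2=13/48, s_3=41/108)

Answer: 151/432 13/48 41/108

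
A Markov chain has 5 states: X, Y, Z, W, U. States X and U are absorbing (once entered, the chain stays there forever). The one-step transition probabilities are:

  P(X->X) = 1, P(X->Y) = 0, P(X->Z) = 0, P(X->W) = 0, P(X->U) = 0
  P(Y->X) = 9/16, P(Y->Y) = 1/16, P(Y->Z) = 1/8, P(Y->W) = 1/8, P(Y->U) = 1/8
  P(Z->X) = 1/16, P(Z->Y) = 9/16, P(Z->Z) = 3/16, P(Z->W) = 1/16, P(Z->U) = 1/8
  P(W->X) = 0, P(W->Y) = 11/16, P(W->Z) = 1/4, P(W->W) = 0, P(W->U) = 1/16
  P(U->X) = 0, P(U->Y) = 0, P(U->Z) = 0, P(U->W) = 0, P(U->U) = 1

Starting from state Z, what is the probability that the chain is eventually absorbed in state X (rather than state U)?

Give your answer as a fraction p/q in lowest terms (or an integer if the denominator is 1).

Let a_i = P(absorbed in X | start in state i).
Boundary conditions: a_X = 1, a_U = 0.
For each transient state i, a_i = sum_j P(i->j) * a_j:
  a_Y = 9/16*a_X + 1/16*a_Y + 1/8*a_Z + 1/8*a_W + 1/8*a_U
  a_Z = 1/16*a_X + 9/16*a_Y + 3/16*a_Z + 1/16*a_W + 1/8*a_U
  a_W = 0*a_X + 11/16*a_Y + 1/4*a_Z + 0*a_W + 1/16*a_U

Substituting a_X = 1 and a_U = 0, rearrange to (I - Q) a = r where r[i] = P(i -> X):
  [15/16, -1/8, -1/8] . (a_Y, a_Z, a_W) = 9/16
  [-9/16, 13/16, -1/16] . (a_Y, a_Z, a_W) = 1/16
  [-11/16, -1/4, 1] . (a_Y, a_Z, a_W) = 0

Solving yields:
  a_Y = 469/598
  a_Z = 1613/2392
  a_W = 1693/2392

Starting state is Z, so the absorption probability is a_Z = 1613/2392.

Answer: 1613/2392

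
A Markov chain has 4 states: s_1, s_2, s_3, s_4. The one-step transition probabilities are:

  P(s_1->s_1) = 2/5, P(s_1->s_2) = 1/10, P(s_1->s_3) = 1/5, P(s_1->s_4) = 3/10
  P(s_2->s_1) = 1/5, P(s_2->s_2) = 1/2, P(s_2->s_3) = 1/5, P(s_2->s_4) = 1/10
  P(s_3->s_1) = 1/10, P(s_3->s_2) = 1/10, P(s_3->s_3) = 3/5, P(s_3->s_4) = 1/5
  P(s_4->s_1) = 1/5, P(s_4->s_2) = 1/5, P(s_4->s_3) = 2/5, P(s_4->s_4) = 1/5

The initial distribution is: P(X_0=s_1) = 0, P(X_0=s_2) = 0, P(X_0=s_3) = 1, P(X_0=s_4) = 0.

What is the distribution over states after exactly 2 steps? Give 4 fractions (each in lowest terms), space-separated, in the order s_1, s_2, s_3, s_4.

Propagating the distribution step by step (d_{t+1} = d_t * P):
d_0 = (s_1=0, s_2=0, s_3=1, s_4=0)
  d_1[s_1] = 0*2/5 + 0*1/5 + 1*1/10 + 0*1/5 = 1/10
  d_1[s_2] = 0*1/10 + 0*1/2 + 1*1/10 + 0*1/5 = 1/10
  d_1[s_3] = 0*1/5 + 0*1/5 + 1*3/5 + 0*2/5 = 3/5
  d_1[s_4] = 0*3/10 + 0*1/10 + 1*1/5 + 0*1/5 = 1/5
d_1 = (s_1=1/10, s_2=1/10, s_3=3/5, s_4=1/5)
  d_2[s_1] = 1/10*2/5 + 1/10*1/5 + 3/5*1/10 + 1/5*1/5 = 4/25
  d_2[s_2] = 1/10*1/10 + 1/10*1/2 + 3/5*1/10 + 1/5*1/5 = 4/25
  d_2[s_3] = 1/10*1/5 + 1/10*1/5 + 3/5*3/5 + 1/5*2/5 = 12/25
  d_2[s_4] = 1/10*3/10 + 1/10*1/10 + 3/5*1/5 + 1/5*1/5 = 1/5
d_2 = (s_1=4/25, s_2=4/25, s_3=12/25, s_4=1/5)

Answer: 4/25 4/25 12/25 1/5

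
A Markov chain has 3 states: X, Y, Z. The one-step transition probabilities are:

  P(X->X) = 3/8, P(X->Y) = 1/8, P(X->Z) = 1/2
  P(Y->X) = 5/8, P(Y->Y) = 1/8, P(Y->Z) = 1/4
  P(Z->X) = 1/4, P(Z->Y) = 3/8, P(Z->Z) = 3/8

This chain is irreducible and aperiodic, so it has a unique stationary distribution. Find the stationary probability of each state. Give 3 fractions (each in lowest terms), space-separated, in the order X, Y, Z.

The stationary distribution satisfies pi = pi * P, i.e.:
  pi_X = 3/8*pi_X + 5/8*pi_Y + 1/4*pi_Z
  pi_Y = 1/8*pi_X + 1/8*pi_Y + 3/8*pi_Z
  pi_Z = 1/2*pi_X + 1/4*pi_Y + 3/8*pi_Z
with normalization: pi_X + pi_Y + pi_Z = 1.

Using the first 2 balance equations plus normalization, the linear system A*pi = b is:
  [-5/8, 5/8, 1/4] . pi = 0
  [1/8, -7/8, 3/8] . pi = 0
  [1, 1, 1] . pi = 1

Solving yields:
  pi_X = 29/76
  pi_Y = 17/76
  pi_Z = 15/38

Verification (pi * P):
  29/76*3/8 + 17/76*5/8 + 15/38*1/4 = 29/76 = pi_X  (ok)
  29/76*1/8 + 17/76*1/8 + 15/38*3/8 = 17/76 = pi_Y  (ok)
  29/76*1/2 + 17/76*1/4 + 15/38*3/8 = 15/38 = pi_Z  (ok)

Answer: 29/76 17/76 15/38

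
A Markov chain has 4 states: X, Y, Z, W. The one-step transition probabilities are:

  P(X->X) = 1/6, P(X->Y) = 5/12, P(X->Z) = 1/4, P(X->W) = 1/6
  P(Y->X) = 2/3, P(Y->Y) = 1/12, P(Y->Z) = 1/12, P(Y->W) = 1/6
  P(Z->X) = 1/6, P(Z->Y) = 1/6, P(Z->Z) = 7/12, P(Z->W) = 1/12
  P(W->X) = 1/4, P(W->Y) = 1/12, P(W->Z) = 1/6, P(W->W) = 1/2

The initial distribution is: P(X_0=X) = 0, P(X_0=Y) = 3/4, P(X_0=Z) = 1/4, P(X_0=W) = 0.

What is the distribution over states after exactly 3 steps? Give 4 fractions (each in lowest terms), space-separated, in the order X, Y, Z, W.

Propagating the distribution step by step (d_{t+1} = d_t * P):
d_0 = (X=0, Y=3/4, Z=1/4, W=0)
  d_1[X] = 0*1/6 + 3/4*2/3 + 1/4*1/6 + 0*1/4 = 13/24
  d_1[Y] = 0*5/12 + 3/4*1/12 + 1/4*1/6 + 0*1/12 = 5/48
  d_1[Z] = 0*1/4 + 3/4*1/12 + 1/4*7/12 + 0*1/6 = 5/24
  d_1[W] = 0*1/6 + 3/4*1/6 + 1/4*1/12 + 0*1/2 = 7/48
d_1 = (X=13/24, Y=5/48, Z=5/24, W=7/48)
  d_2[X] = 13/24*1/6 + 5/48*2/3 + 5/24*1/6 + 7/48*1/4 = 133/576
  d_2[Y] = 13/24*5/12 + 5/48*1/12 + 5/24*1/6 + 7/48*1/12 = 9/32
  d_2[Z] = 13/24*1/4 + 5/48*1/12 + 5/24*7/12 + 7/48*1/6 = 167/576
  d_2[W] = 13/24*1/6 + 5/48*1/6 + 5/24*1/12 + 7/48*1/2 = 19/96
d_2 = (X=133/576, Y=9/32, Z=167/576, W=19/96)
  d_3[X] = 133/576*1/6 + 9/32*2/3 + 167/576*1/6 + 19/96*1/4 = 373/1152
  d_3[Y] = 133/576*5/12 + 9/32*1/12 + 167/576*1/6 + 19/96*1/12 = 425/2304
  d_3[Z] = 133/576*1/4 + 9/32*1/12 + 167/576*7/12 + 19/96*1/6 = 979/3456
  d_3[W] = 133/576*1/6 + 9/32*1/6 + 167/576*1/12 + 19/96*1/2 = 1441/6912
d_3 = (X=373/1152, Y=425/2304, Z=979/3456, W=1441/6912)

Answer: 373/1152 425/2304 979/3456 1441/6912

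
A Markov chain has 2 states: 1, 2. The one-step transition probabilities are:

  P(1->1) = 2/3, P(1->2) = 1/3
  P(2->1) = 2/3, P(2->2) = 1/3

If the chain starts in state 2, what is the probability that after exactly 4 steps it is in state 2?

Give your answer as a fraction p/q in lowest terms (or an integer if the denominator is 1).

Answer: 1/3

Derivation:
Computing P^4 by repeated multiplication:
P^1 =
  1: [2/3, 1/3]
  2: [2/3, 1/3]
P^2 =
  1: [2/3, 1/3]
  2: [2/3, 1/3]
P^3 =
  1: [2/3, 1/3]
  2: [2/3, 1/3]
P^4 =
  1: [2/3, 1/3]
  2: [2/3, 1/3]

(P^4)[2 -> 2] = 1/3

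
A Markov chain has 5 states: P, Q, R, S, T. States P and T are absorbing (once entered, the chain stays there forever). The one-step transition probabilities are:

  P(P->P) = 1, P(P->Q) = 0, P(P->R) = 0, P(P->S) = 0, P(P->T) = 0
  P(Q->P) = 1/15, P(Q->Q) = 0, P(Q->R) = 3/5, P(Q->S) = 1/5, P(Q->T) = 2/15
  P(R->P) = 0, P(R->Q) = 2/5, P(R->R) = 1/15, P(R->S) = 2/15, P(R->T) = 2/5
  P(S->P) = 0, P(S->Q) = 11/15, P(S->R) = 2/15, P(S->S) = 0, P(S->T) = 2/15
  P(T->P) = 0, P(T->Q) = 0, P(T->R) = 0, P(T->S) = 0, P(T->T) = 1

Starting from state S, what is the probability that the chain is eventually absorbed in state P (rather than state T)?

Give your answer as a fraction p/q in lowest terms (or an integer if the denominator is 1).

Answer: 83/792

Derivation:
Let a_i = P(absorbed in P | start in state i).
Boundary conditions: a_P = 1, a_T = 0.
For each transient state i, a_i = sum_j P(i->j) * a_j:
  a_Q = 1/15*a_P + 0*a_Q + 3/5*a_R + 1/5*a_S + 2/15*a_T
  a_R = 0*a_P + 2/5*a_Q + 1/15*a_R + 2/15*a_S + 2/5*a_T
  a_S = 0*a_P + 11/15*a_Q + 2/15*a_R + 0*a_S + 2/15*a_T

Substituting a_P = 1 and a_T = 0, rearrange to (I - Q) a = r where r[i] = P(i -> P):
  [1, -3/5, -1/5] . (a_Q, a_R, a_S) = 1/15
  [-2/5, 14/15, -2/15] . (a_Q, a_R, a_S) = 0
  [-11/15, -2/15, 1] . (a_Q, a_R, a_S) = 0

Solving yields:
  a_Q = 103/792
  a_R = 7/99
  a_S = 83/792

Starting state is S, so the absorption probability is a_S = 83/792.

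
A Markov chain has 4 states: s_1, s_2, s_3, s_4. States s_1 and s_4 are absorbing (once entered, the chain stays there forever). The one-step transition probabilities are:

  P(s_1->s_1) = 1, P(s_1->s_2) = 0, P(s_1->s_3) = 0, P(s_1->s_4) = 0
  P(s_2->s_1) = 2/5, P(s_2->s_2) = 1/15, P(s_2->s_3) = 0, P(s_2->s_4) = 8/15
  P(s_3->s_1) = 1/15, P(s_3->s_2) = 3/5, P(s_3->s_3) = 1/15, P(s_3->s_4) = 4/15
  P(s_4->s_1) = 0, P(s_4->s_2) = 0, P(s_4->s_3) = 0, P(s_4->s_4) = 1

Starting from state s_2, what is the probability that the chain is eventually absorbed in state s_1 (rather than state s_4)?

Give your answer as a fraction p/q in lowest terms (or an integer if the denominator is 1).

Let a_i = P(absorbed in s_1 | start in state i).
Boundary conditions: a_s_1 = 1, a_s_4 = 0.
For each transient state i, a_i = sum_j P(i->j) * a_j:
  a_s_2 = 2/5*a_s_1 + 1/15*a_s_2 + 0*a_s_3 + 8/15*a_s_4
  a_s_3 = 1/15*a_s_1 + 3/5*a_s_2 + 1/15*a_s_3 + 4/15*a_s_4

Substituting a_s_1 = 1 and a_s_4 = 0, rearrange to (I - Q) a = r where r[i] = P(i -> s_1):
  [14/15, 0] . (a_s_2, a_s_3) = 2/5
  [-3/5, 14/15] . (a_s_2, a_s_3) = 1/15

Solving yields:
  a_s_2 = 3/7
  a_s_3 = 17/49

Starting state is s_2, so the absorption probability is a_s_2 = 3/7.

Answer: 3/7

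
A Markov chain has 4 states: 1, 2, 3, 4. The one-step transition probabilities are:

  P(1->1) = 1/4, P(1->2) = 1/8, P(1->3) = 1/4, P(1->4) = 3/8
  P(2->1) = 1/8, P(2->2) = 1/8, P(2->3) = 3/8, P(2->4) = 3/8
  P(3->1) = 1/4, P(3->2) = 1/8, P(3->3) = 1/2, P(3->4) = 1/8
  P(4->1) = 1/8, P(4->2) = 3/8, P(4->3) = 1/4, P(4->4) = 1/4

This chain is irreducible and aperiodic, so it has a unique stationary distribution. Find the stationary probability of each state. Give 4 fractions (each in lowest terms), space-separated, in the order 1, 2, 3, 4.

The stationary distribution satisfies pi = pi * P, i.e.:
  pi_1 = 1/4*pi_1 + 1/8*pi_2 + 1/4*pi_3 + 1/8*pi_4
  pi_2 = 1/8*pi_1 + 1/8*pi_2 + 1/8*pi_3 + 3/8*pi_4
  pi_3 = 1/4*pi_1 + 3/8*pi_2 + 1/2*pi_3 + 1/4*pi_4
  pi_4 = 3/8*pi_1 + 3/8*pi_2 + 1/8*pi_3 + 1/4*pi_4
with normalization: pi_1 + pi_2 + pi_3 + pi_4 = 1.

Using the first 3 balance equations plus normalization, the linear system A*pi = b is:
  [-3/4, 1/8, 1/4, 1/8] . pi = 0
  [1/8, -7/8, 1/8, 3/8] . pi = 0
  [1/4, 3/8, -1/2, 1/4] . pi = 0
  [1, 1, 1, 1] . pi = 1

Solving yields:
  pi_1 = 85/436
  pi_2 = 41/218
  pi_3 = 159/436
  pi_4 = 55/218

Verification (pi * P):
  85/436*1/4 + 41/218*1/8 + 159/436*1/4 + 55/218*1/8 = 85/436 = pi_1  (ok)
  85/436*1/8 + 41/218*1/8 + 159/436*1/8 + 55/218*3/8 = 41/218 = pi_2  (ok)
  85/436*1/4 + 41/218*3/8 + 159/436*1/2 + 55/218*1/4 = 159/436 = pi_3  (ok)
  85/436*3/8 + 41/218*3/8 + 159/436*1/8 + 55/218*1/4 = 55/218 = pi_4  (ok)

Answer: 85/436 41/218 159/436 55/218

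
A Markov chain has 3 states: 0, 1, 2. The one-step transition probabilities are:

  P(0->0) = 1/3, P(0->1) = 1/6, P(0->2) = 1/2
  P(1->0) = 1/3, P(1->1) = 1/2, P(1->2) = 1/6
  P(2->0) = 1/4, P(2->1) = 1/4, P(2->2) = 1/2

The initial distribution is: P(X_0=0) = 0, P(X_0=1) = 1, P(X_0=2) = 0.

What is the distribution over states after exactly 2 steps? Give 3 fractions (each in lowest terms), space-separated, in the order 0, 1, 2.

Answer: 23/72 25/72 1/3

Derivation:
Propagating the distribution step by step (d_{t+1} = d_t * P):
d_0 = (0=0, 1=1, 2=0)
  d_1[0] = 0*1/3 + 1*1/3 + 0*1/4 = 1/3
  d_1[1] = 0*1/6 + 1*1/2 + 0*1/4 = 1/2
  d_1[2] = 0*1/2 + 1*1/6 + 0*1/2 = 1/6
d_1 = (0=1/3, 1=1/2, 2=1/6)
  d_2[0] = 1/3*1/3 + 1/2*1/3 + 1/6*1/4 = 23/72
  d_2[1] = 1/3*1/6 + 1/2*1/2 + 1/6*1/4 = 25/72
  d_2[2] = 1/3*1/2 + 1/2*1/6 + 1/6*1/2 = 1/3
d_2 = (0=23/72, 1=25/72, 2=1/3)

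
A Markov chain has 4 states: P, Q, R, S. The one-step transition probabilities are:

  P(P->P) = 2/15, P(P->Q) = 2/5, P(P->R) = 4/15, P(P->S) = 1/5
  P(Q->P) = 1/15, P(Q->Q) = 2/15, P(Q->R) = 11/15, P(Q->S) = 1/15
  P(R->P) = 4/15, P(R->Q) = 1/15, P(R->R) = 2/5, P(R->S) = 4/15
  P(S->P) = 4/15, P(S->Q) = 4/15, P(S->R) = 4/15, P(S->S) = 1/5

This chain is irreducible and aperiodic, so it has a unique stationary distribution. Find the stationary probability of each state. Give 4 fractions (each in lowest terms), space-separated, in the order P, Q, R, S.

The stationary distribution satisfies pi = pi * P, i.e.:
  pi_P = 2/15*pi_P + 1/15*pi_Q + 4/15*pi_R + 4/15*pi_S
  pi_Q = 2/5*pi_P + 2/15*pi_Q + 1/15*pi_R + 4/15*pi_S
  pi_R = 4/15*pi_P + 11/15*pi_Q + 2/5*pi_R + 4/15*pi_S
  pi_S = 1/5*pi_P + 1/15*pi_Q + 4/15*pi_R + 1/5*pi_S
with normalization: pi_P + pi_Q + pi_R + pi_S = 1.

Using the first 3 balance equations plus normalization, the linear system A*pi = b is:
  [-13/15, 1/15, 4/15, 4/15] . pi = 0
  [2/5, -13/15, 1/15, 4/15] . pi = 0
  [4/15, 11/15, -3/5, 4/15] . pi = 0
  [1, 1, 1, 1] . pi = 1

Solving yields:
  pi_P = 53/262
  pi_Q = 49/262
  pi_R = 107/262
  pi_S = 53/262

Verification (pi * P):
  53/262*2/15 + 49/262*1/15 + 107/262*4/15 + 53/262*4/15 = 53/262 = pi_P  (ok)
  53/262*2/5 + 49/262*2/15 + 107/262*1/15 + 53/262*4/15 = 49/262 = pi_Q  (ok)
  53/262*4/15 + 49/262*11/15 + 107/262*2/5 + 53/262*4/15 = 107/262 = pi_R  (ok)
  53/262*1/5 + 49/262*1/15 + 107/262*4/15 + 53/262*1/5 = 53/262 = pi_S  (ok)

Answer: 53/262 49/262 107/262 53/262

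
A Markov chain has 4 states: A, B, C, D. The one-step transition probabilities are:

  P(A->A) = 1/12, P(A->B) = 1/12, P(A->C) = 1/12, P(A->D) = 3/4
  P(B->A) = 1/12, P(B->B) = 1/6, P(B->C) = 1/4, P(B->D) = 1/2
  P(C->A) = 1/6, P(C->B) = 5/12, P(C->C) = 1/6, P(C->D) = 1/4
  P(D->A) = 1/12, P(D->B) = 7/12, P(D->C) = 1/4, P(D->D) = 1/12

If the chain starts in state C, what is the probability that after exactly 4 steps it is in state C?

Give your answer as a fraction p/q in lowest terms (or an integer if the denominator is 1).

Computing P^4 by repeated multiplication:
P^1 =
  A: [1/12, 1/12, 1/12, 3/4]
  B: [1/12, 1/6, 1/4, 1/2]
  C: [1/6, 5/12, 1/6, 1/4]
  D: [1/12, 7/12, 1/4, 1/12]
P^2 =
  A: [13/144, 71/144, 11/48, 3/16]
  B: [5/48, 31/72, 31/144, 1/4]
  C: [7/72, 43/144, 5/24, 19/48]
  D: [5/48, 37/144, 31/144, 61/144]
P^3 =
  A: [59/576, 509/1728, 373/1728, 223/576]
  B: [175/1728, 91/288, 371/1728, 53/144]
  C: [29/288, 649/1728, 187/864, 59/192]
  D: [175/1728, 671/1728, 371/1728, 511/1728]
P^4 =
  A: [2101/20736, 2581/6912, 4457/20736, 715/2304]
  B: [2099/20736, 3787/10368, 4463/20736, 275/864]
  C: [1051/10368, 2353/6912, 2231/10368, 2371/6912]
  D: [2099/20736, 6949/20736, 4463/20736, 7225/20736]

(P^4)[C -> C] = 2231/10368

Answer: 2231/10368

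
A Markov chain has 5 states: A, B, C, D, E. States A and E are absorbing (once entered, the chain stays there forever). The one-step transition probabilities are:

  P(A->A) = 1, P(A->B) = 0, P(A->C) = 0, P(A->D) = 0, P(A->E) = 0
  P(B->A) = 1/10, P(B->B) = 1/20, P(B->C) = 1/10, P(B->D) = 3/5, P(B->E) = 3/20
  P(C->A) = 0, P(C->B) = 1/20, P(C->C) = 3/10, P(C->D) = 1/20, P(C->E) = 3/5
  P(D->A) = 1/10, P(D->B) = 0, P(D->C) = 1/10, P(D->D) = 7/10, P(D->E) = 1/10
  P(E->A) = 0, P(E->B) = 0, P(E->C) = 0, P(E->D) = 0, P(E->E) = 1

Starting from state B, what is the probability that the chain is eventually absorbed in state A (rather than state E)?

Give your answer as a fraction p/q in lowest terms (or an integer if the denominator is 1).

Answer: 252/761

Derivation:
Let a_i = P(absorbed in A | start in state i).
Boundary conditions: a_A = 1, a_E = 0.
For each transient state i, a_i = sum_j P(i->j) * a_j:
  a_B = 1/10*a_A + 1/20*a_B + 1/10*a_C + 3/5*a_D + 3/20*a_E
  a_C = 0*a_A + 1/20*a_B + 3/10*a_C + 1/20*a_D + 3/5*a_E
  a_D = 1/10*a_A + 0*a_B + 1/10*a_C + 7/10*a_D + 1/10*a_E

Substituting a_A = 1 and a_E = 0, rearrange to (I - Q) a = r where r[i] = P(i -> A):
  [19/20, -1/10, -3/5] . (a_B, a_C, a_D) = 1/10
  [-1/20, 7/10, -1/20] . (a_B, a_C, a_D) = 0
  [0, -1/10, 3/10] . (a_B, a_C, a_D) = 1/10

Solving yields:
  a_B = 252/761
  a_C = 37/761
  a_D = 266/761

Starting state is B, so the absorption probability is a_B = 252/761.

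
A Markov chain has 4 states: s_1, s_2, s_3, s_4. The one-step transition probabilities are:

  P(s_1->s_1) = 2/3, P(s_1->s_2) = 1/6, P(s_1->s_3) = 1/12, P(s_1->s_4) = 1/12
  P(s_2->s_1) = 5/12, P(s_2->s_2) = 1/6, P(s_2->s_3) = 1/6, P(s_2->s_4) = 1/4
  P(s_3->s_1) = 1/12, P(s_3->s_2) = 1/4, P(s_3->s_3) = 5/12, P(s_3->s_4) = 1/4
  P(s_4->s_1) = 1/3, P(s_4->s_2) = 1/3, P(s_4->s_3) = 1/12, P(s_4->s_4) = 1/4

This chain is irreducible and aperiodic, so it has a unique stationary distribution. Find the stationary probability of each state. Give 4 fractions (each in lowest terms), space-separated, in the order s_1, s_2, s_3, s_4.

Answer: 429/914 95/457 69/457 157/914

Derivation:
The stationary distribution satisfies pi = pi * P, i.e.:
  pi_s_1 = 2/3*pi_s_1 + 5/12*pi_s_2 + 1/12*pi_s_3 + 1/3*pi_s_4
  pi_s_2 = 1/6*pi_s_1 + 1/6*pi_s_2 + 1/4*pi_s_3 + 1/3*pi_s_4
  pi_s_3 = 1/12*pi_s_1 + 1/6*pi_s_2 + 5/12*pi_s_3 + 1/12*pi_s_4
  pi_s_4 = 1/12*pi_s_1 + 1/4*pi_s_2 + 1/4*pi_s_3 + 1/4*pi_s_4
with normalization: pi_s_1 + pi_s_2 + pi_s_3 + pi_s_4 = 1.

Using the first 3 balance equations plus normalization, the linear system A*pi = b is:
  [-1/3, 5/12, 1/12, 1/3] . pi = 0
  [1/6, -5/6, 1/4, 1/3] . pi = 0
  [1/12, 1/6, -7/12, 1/12] . pi = 0
  [1, 1, 1, 1] . pi = 1

Solving yields:
  pi_s_1 = 429/914
  pi_s_2 = 95/457
  pi_s_3 = 69/457
  pi_s_4 = 157/914

Verification (pi * P):
  429/914*2/3 + 95/457*5/12 + 69/457*1/12 + 157/914*1/3 = 429/914 = pi_s_1  (ok)
  429/914*1/6 + 95/457*1/6 + 69/457*1/4 + 157/914*1/3 = 95/457 = pi_s_2  (ok)
  429/914*1/12 + 95/457*1/6 + 69/457*5/12 + 157/914*1/12 = 69/457 = pi_s_3  (ok)
  429/914*1/12 + 95/457*1/4 + 69/457*1/4 + 157/914*1/4 = 157/914 = pi_s_4  (ok)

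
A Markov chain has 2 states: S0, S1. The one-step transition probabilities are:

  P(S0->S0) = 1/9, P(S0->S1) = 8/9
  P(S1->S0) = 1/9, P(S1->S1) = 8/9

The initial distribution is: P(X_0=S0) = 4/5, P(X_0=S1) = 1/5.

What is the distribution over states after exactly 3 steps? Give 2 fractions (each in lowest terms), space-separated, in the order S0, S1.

Propagating the distribution step by step (d_{t+1} = d_t * P):
d_0 = (S0=4/5, S1=1/5)
  d_1[S0] = 4/5*1/9 + 1/5*1/9 = 1/9
  d_1[S1] = 4/5*8/9 + 1/5*8/9 = 8/9
d_1 = (S0=1/9, S1=8/9)
  d_2[S0] = 1/9*1/9 + 8/9*1/9 = 1/9
  d_2[S1] = 1/9*8/9 + 8/9*8/9 = 8/9
d_2 = (S0=1/9, S1=8/9)
  d_3[S0] = 1/9*1/9 + 8/9*1/9 = 1/9
  d_3[S1] = 1/9*8/9 + 8/9*8/9 = 8/9
d_3 = (S0=1/9, S1=8/9)

Answer: 1/9 8/9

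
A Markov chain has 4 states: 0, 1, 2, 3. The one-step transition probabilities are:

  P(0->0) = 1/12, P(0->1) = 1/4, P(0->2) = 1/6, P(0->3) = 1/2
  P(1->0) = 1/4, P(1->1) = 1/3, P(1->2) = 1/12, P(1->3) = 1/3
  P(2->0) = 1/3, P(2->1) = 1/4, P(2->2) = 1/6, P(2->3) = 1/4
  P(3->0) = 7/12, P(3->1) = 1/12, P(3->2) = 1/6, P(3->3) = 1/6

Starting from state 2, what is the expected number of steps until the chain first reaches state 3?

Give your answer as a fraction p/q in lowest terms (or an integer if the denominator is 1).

Answer: 660/221

Derivation:
Let h_i = expected steps to first reach 3 from state i.
Boundary: h_3 = 0.
First-step equations for the other states:
  h_0 = 1 + 1/12*h_0 + 1/4*h_1 + 1/6*h_2 + 1/2*h_3
  h_1 = 1 + 1/4*h_0 + 1/3*h_1 + 1/12*h_2 + 1/3*h_3
  h_2 = 1 + 1/3*h_0 + 1/4*h_1 + 1/6*h_2 + 1/4*h_3

Substituting h_3 = 0 and rearranging gives the linear system (I - Q) h = 1:
  [11/12, -1/4, -1/6] . (h_0, h_1, h_2) = 1
  [-1/4, 2/3, -1/12] . (h_0, h_1, h_2) = 1
  [-1/3, -1/4, 5/6] . (h_0, h_1, h_2) = 1

Solving yields:
  h_0 = 528/221
  h_1 = 36/13
  h_2 = 660/221

Starting state is 2, so the expected hitting time is h_2 = 660/221.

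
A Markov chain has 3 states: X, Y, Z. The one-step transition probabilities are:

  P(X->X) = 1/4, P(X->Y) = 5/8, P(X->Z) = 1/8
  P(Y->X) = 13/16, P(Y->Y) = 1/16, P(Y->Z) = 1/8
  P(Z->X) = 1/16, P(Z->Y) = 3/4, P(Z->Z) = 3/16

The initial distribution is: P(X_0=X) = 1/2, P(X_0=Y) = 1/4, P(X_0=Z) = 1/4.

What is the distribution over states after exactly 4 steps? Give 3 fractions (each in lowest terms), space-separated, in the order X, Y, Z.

Propagating the distribution step by step (d_{t+1} = d_t * P):
d_0 = (X=1/2, Y=1/4, Z=1/4)
  d_1[X] = 1/2*1/4 + 1/4*13/16 + 1/4*1/16 = 11/32
  d_1[Y] = 1/2*5/8 + 1/4*1/16 + 1/4*3/4 = 33/64
  d_1[Z] = 1/2*1/8 + 1/4*1/8 + 1/4*3/16 = 9/64
d_1 = (X=11/32, Y=33/64, Z=9/64)
  d_2[X] = 11/32*1/4 + 33/64*13/16 + 9/64*1/16 = 263/512
  d_2[Y] = 11/32*5/8 + 33/64*1/16 + 9/64*3/4 = 361/1024
  d_2[Z] = 11/32*1/8 + 33/64*1/8 + 9/64*3/16 = 137/1024
d_2 = (X=263/512, Y=361/1024, Z=137/1024)
  d_3[X] = 263/512*1/4 + 361/1024*13/16 + 137/1024*1/16 = 3467/8192
  d_3[Y] = 263/512*5/8 + 361/1024*1/16 + 137/1024*3/4 = 7265/16384
  d_3[Z] = 263/512*1/8 + 361/1024*1/8 + 137/1024*3/16 = 2185/16384
d_3 = (X=3467/8192, Y=7265/16384, Z=2185/16384)
  d_4[X] = 3467/8192*1/4 + 7265/16384*13/16 + 2185/16384*1/16 = 62183/131072
  d_4[Y] = 3467/8192*5/8 + 7265/16384*1/16 + 2185/16384*3/4 = 102825/262144
  d_4[Z] = 3467/8192*1/8 + 7265/16384*1/8 + 2185/16384*3/16 = 34953/262144
d_4 = (X=62183/131072, Y=102825/262144, Z=34953/262144)

Answer: 62183/131072 102825/262144 34953/262144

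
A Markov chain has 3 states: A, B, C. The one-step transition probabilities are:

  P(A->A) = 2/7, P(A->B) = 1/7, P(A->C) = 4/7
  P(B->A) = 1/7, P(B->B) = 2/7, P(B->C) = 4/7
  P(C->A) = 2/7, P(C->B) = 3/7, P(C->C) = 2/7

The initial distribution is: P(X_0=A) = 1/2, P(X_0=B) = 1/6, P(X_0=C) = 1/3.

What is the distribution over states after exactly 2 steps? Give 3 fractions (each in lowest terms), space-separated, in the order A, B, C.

Answer: 73/294 31/98 64/147

Derivation:
Propagating the distribution step by step (d_{t+1} = d_t * P):
d_0 = (A=1/2, B=1/6, C=1/3)
  d_1[A] = 1/2*2/7 + 1/6*1/7 + 1/3*2/7 = 11/42
  d_1[B] = 1/2*1/7 + 1/6*2/7 + 1/3*3/7 = 11/42
  d_1[C] = 1/2*4/7 + 1/6*4/7 + 1/3*2/7 = 10/21
d_1 = (A=11/42, B=11/42, C=10/21)
  d_2[A] = 11/42*2/7 + 11/42*1/7 + 10/21*2/7 = 73/294
  d_2[B] = 11/42*1/7 + 11/42*2/7 + 10/21*3/7 = 31/98
  d_2[C] = 11/42*4/7 + 11/42*4/7 + 10/21*2/7 = 64/147
d_2 = (A=73/294, B=31/98, C=64/147)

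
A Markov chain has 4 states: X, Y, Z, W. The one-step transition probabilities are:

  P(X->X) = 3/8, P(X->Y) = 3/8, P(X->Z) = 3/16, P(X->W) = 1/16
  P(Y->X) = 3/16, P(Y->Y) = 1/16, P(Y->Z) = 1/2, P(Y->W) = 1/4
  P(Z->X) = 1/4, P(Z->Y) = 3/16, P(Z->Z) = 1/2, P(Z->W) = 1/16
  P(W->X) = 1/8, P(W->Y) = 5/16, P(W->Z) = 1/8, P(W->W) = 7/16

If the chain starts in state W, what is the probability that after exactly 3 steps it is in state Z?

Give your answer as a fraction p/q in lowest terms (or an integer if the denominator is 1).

Computing P^3 by repeated multiplication:
P^1 =
  X: [3/8, 3/8, 3/16, 1/16]
  Y: [3/16, 1/16, 1/2, 1/4]
  Z: [1/4, 3/16, 1/2, 1/16]
  W: [1/8, 5/16, 1/8, 7/16]
P^2 =
  X: [17/64, 7/32, 23/64, 5/32]
  Y: [61/256, 63/256, 89/256, 43/256]
  Z: [67/256, 7/32, 51/128, 31/256]
  W: [49/256, 29/128, 19/64, 73/256]
P^3 =
  X: [1/4, 235/1024, 367/1024, 83/512]
  Y: [997/4096, 911/4096, 1485/4096, 703/4096]
  Z: [65/256, 919/4096, 1527/4096, 305/2048]
  W: [459/2048, 945/4096, 1365/4096, 217/1024]

(P^3)[W -> Z] = 1365/4096

Answer: 1365/4096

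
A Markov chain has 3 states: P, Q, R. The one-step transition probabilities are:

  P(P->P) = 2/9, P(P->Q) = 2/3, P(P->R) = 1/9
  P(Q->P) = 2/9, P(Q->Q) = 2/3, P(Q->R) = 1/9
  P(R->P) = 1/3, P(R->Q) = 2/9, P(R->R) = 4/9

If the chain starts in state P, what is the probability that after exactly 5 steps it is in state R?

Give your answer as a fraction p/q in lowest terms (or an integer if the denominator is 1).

Answer: 121/729

Derivation:
Computing P^5 by repeated multiplication:
P^1 =
  P: [2/9, 2/3, 1/9]
  Q: [2/9, 2/3, 1/9]
  R: [1/3, 2/9, 4/9]
P^2 =
  P: [19/81, 50/81, 4/27]
  Q: [19/81, 50/81, 4/27]
  R: [22/81, 38/81, 7/27]
P^3 =
  P: [58/243, 146/243, 13/81]
  Q: [58/243, 146/243, 13/81]
  R: [61/243, 134/243, 16/81]
P^4 =
  P: [175/729, 434/729, 40/243]
  Q: [175/729, 434/729, 40/243]
  R: [178/729, 422/729, 43/243]
P^5 =
  P: [526/2187, 1298/2187, 121/729]
  Q: [526/2187, 1298/2187, 121/729]
  R: [529/2187, 1286/2187, 124/729]

(P^5)[P -> R] = 121/729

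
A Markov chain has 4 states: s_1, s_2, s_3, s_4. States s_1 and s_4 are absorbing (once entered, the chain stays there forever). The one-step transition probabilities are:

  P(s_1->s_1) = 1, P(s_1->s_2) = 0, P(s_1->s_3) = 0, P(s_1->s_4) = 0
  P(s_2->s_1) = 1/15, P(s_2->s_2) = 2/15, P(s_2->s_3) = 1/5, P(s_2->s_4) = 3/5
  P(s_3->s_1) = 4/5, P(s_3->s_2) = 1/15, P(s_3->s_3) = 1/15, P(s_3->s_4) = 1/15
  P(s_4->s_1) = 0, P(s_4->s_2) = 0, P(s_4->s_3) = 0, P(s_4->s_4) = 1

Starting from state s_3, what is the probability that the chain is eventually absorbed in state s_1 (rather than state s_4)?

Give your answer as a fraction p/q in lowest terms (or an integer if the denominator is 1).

Let a_i = P(absorbed in s_1 | start in state i).
Boundary conditions: a_s_1 = 1, a_s_4 = 0.
For each transient state i, a_i = sum_j P(i->j) * a_j:
  a_s_2 = 1/15*a_s_1 + 2/15*a_s_2 + 1/5*a_s_3 + 3/5*a_s_4
  a_s_3 = 4/5*a_s_1 + 1/15*a_s_2 + 1/15*a_s_3 + 1/15*a_s_4

Substituting a_s_1 = 1 and a_s_4 = 0, rearrange to (I - Q) a = r where r[i] = P(i -> s_1):
  [13/15, -1/5] . (a_s_2, a_s_3) = 1/15
  [-1/15, 14/15] . (a_s_2, a_s_3) = 4/5

Solving yields:
  a_s_2 = 50/179
  a_s_3 = 157/179

Starting state is s_3, so the absorption probability is a_s_3 = 157/179.

Answer: 157/179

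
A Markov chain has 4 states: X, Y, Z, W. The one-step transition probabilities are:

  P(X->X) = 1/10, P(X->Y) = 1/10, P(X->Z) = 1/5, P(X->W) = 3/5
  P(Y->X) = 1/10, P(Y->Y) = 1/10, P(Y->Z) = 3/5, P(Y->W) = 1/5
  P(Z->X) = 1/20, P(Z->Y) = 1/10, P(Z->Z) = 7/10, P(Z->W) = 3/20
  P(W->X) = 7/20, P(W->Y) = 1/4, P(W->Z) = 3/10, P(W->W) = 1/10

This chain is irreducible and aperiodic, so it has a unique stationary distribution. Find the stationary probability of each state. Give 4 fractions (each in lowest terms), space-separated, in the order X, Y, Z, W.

Answer: 35/284 37/284 116/213 43/213

Derivation:
The stationary distribution satisfies pi = pi * P, i.e.:
  pi_X = 1/10*pi_X + 1/10*pi_Y + 1/20*pi_Z + 7/20*pi_W
  pi_Y = 1/10*pi_X + 1/10*pi_Y + 1/10*pi_Z + 1/4*pi_W
  pi_Z = 1/5*pi_X + 3/5*pi_Y + 7/10*pi_Z + 3/10*pi_W
  pi_W = 3/5*pi_X + 1/5*pi_Y + 3/20*pi_Z + 1/10*pi_W
with normalization: pi_X + pi_Y + pi_Z + pi_W = 1.

Using the first 3 balance equations plus normalization, the linear system A*pi = b is:
  [-9/10, 1/10, 1/20, 7/20] . pi = 0
  [1/10, -9/10, 1/10, 1/4] . pi = 0
  [1/5, 3/5, -3/10, 3/10] . pi = 0
  [1, 1, 1, 1] . pi = 1

Solving yields:
  pi_X = 35/284
  pi_Y = 37/284
  pi_Z = 116/213
  pi_W = 43/213

Verification (pi * P):
  35/284*1/10 + 37/284*1/10 + 116/213*1/20 + 43/213*7/20 = 35/284 = pi_X  (ok)
  35/284*1/10 + 37/284*1/10 + 116/213*1/10 + 43/213*1/4 = 37/284 = pi_Y  (ok)
  35/284*1/5 + 37/284*3/5 + 116/213*7/10 + 43/213*3/10 = 116/213 = pi_Z  (ok)
  35/284*3/5 + 37/284*1/5 + 116/213*3/20 + 43/213*1/10 = 43/213 = pi_W  (ok)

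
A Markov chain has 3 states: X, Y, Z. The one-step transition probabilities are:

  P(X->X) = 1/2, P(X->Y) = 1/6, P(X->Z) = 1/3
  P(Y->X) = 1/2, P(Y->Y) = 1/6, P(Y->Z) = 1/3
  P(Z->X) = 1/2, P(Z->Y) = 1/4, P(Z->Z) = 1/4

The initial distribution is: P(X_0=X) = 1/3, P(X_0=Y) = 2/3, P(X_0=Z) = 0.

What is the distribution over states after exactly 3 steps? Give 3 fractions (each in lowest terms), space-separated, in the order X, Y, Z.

Propagating the distribution step by step (d_{t+1} = d_t * P):
d_0 = (X=1/3, Y=2/3, Z=0)
  d_1[X] = 1/3*1/2 + 2/3*1/2 + 0*1/2 = 1/2
  d_1[Y] = 1/3*1/6 + 2/3*1/6 + 0*1/4 = 1/6
  d_1[Z] = 1/3*1/3 + 2/3*1/3 + 0*1/4 = 1/3
d_1 = (X=1/2, Y=1/6, Z=1/3)
  d_2[X] = 1/2*1/2 + 1/6*1/2 + 1/3*1/2 = 1/2
  d_2[Y] = 1/2*1/6 + 1/6*1/6 + 1/3*1/4 = 7/36
  d_2[Z] = 1/2*1/3 + 1/6*1/3 + 1/3*1/4 = 11/36
d_2 = (X=1/2, Y=7/36, Z=11/36)
  d_3[X] = 1/2*1/2 + 7/36*1/2 + 11/36*1/2 = 1/2
  d_3[Y] = 1/2*1/6 + 7/36*1/6 + 11/36*1/4 = 83/432
  d_3[Z] = 1/2*1/3 + 7/36*1/3 + 11/36*1/4 = 133/432
d_3 = (X=1/2, Y=83/432, Z=133/432)

Answer: 1/2 83/432 133/432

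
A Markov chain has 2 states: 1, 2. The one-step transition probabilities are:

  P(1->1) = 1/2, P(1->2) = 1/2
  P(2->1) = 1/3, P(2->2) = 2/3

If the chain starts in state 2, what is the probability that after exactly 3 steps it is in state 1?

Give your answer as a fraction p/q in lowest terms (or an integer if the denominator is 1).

Computing P^3 by repeated multiplication:
P^1 =
  1: [1/2, 1/2]
  2: [1/3, 2/3]
P^2 =
  1: [5/12, 7/12]
  2: [7/18, 11/18]
P^3 =
  1: [29/72, 43/72]
  2: [43/108, 65/108]

(P^3)[2 -> 1] = 43/108

Answer: 43/108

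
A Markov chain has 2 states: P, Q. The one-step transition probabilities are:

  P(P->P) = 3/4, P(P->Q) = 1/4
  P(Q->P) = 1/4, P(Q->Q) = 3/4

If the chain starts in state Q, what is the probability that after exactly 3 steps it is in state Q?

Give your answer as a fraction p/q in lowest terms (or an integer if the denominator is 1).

Answer: 9/16

Derivation:
Computing P^3 by repeated multiplication:
P^1 =
  P: [3/4, 1/4]
  Q: [1/4, 3/4]
P^2 =
  P: [5/8, 3/8]
  Q: [3/8, 5/8]
P^3 =
  P: [9/16, 7/16]
  Q: [7/16, 9/16]

(P^3)[Q -> Q] = 9/16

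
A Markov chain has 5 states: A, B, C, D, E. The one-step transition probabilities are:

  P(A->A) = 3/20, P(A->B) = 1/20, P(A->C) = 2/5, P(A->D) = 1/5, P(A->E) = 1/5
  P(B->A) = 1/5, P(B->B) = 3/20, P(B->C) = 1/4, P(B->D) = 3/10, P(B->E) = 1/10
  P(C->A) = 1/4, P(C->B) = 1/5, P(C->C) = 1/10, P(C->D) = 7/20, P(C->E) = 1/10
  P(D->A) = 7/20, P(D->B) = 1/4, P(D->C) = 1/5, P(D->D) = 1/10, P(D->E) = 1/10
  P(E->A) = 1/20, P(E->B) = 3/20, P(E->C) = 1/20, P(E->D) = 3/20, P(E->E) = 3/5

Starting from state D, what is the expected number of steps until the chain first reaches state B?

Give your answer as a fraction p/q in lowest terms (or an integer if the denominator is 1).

Let h_i = expected steps to first reach B from state i.
Boundary: h_B = 0.
First-step equations for the other states:
  h_A = 1 + 3/20*h_A + 1/20*h_B + 2/5*h_C + 1/5*h_D + 1/5*h_E
  h_C = 1 + 1/4*h_A + 1/5*h_B + 1/10*h_C + 7/20*h_D + 1/10*h_E
  h_D = 1 + 7/20*h_A + 1/4*h_B + 1/5*h_C + 1/10*h_D + 1/10*h_E
  h_E = 1 + 1/20*h_A + 3/20*h_B + 1/20*h_C + 3/20*h_D + 3/5*h_E

Substituting h_B = 0 and rearranging gives the linear system (I - Q) h = 1:
  [17/20, -2/5, -1/5, -1/5] . (h_A, h_C, h_D, h_E) = 1
  [-1/4, 9/10, -7/20, -1/10] . (h_A, h_C, h_D, h_E) = 1
  [-7/20, -1/5, 9/10, -1/10] . (h_A, h_C, h_D, h_E) = 1
  [-1/20, -1/20, -3/20, 2/5] . (h_A, h_C, h_D, h_E) = 1

Solving yields:
  h_A = 66140/9723
  h_C = 57760/9723
  h_D = 56120/9723
  h_E = 20280/3241

Starting state is D, so the expected hitting time is h_D = 56120/9723.

Answer: 56120/9723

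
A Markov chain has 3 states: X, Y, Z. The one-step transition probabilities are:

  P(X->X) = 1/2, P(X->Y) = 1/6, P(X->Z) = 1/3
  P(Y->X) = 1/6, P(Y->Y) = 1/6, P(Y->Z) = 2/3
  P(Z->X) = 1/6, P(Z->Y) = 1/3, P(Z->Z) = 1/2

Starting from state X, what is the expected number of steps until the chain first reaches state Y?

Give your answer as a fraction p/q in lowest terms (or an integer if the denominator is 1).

Let h_i = expected steps to first reach Y from state i.
Boundary: h_Y = 0.
First-step equations for the other states:
  h_X = 1 + 1/2*h_X + 1/6*h_Y + 1/3*h_Z
  h_Z = 1 + 1/6*h_X + 1/3*h_Y + 1/2*h_Z

Substituting h_Y = 0 and rearranging gives the linear system (I - Q) h = 1:
  [1/2, -1/3] . (h_X, h_Z) = 1
  [-1/6, 1/2] . (h_X, h_Z) = 1

Solving yields:
  h_X = 30/7
  h_Z = 24/7

Starting state is X, so the expected hitting time is h_X = 30/7.

Answer: 30/7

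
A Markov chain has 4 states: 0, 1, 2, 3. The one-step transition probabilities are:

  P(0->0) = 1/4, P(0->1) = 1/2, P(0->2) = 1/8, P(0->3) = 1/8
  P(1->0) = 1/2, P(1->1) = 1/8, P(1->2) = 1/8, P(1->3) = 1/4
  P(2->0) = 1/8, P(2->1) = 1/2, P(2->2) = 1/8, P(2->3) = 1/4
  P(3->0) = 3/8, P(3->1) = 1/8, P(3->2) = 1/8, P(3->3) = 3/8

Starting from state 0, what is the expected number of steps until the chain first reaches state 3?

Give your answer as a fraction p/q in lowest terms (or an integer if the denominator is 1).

Answer: 704/131

Derivation:
Let h_i = expected steps to first reach 3 from state i.
Boundary: h_3 = 0.
First-step equations for the other states:
  h_0 = 1 + 1/4*h_0 + 1/2*h_1 + 1/8*h_2 + 1/8*h_3
  h_1 = 1 + 1/2*h_0 + 1/8*h_1 + 1/8*h_2 + 1/4*h_3
  h_2 = 1 + 1/8*h_0 + 1/2*h_1 + 1/8*h_2 + 1/4*h_3

Substituting h_3 = 0 and rearranging gives the linear system (I - Q) h = 1:
  [3/4, -1/2, -1/8] . (h_0, h_1, h_2) = 1
  [-1/2, 7/8, -1/8] . (h_0, h_1, h_2) = 1
  [-1/8, -1/2, 7/8] . (h_0, h_1, h_2) = 1

Solving yields:
  h_0 = 704/131
  h_1 = 640/131
  h_2 = 616/131

Starting state is 0, so the expected hitting time is h_0 = 704/131.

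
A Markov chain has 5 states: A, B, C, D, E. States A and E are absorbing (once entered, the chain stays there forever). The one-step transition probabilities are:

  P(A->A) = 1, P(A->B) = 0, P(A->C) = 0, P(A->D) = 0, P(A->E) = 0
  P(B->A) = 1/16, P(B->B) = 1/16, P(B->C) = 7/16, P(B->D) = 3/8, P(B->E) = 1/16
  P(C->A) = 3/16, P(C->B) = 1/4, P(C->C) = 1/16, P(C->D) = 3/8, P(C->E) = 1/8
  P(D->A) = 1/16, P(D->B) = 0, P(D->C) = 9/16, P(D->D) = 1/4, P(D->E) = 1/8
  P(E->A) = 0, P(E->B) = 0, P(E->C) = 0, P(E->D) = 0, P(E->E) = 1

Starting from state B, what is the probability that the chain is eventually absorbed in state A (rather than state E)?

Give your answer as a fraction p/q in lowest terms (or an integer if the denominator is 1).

Answer: 112/223

Derivation:
Let a_i = P(absorbed in A | start in state i).
Boundary conditions: a_A = 1, a_E = 0.
For each transient state i, a_i = sum_j P(i->j) * a_j:
  a_B = 1/16*a_A + 1/16*a_B + 7/16*a_C + 3/8*a_D + 1/16*a_E
  a_C = 3/16*a_A + 1/4*a_B + 1/16*a_C + 3/8*a_D + 1/8*a_E
  a_D = 1/16*a_A + 0*a_B + 9/16*a_C + 1/4*a_D + 1/8*a_E

Substituting a_A = 1 and a_E = 0, rearrange to (I - Q) a = r where r[i] = P(i -> A):
  [15/16, -7/16, -3/8] . (a_B, a_C, a_D) = 1/16
  [-1/4, 15/16, -3/8] . (a_B, a_C, a_D) = 3/16
  [0, -9/16, 3/4] . (a_B, a_C, a_D) = 1/16

Solving yields:
  a_B = 112/223
  a_C = 117/223
  a_D = 319/669

Starting state is B, so the absorption probability is a_B = 112/223.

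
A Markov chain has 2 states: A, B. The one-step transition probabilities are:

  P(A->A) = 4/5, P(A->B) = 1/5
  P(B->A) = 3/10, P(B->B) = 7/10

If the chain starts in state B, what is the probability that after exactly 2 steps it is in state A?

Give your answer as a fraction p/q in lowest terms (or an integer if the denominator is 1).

Answer: 9/20

Derivation:
Computing P^2 by repeated multiplication:
P^1 =
  A: [4/5, 1/5]
  B: [3/10, 7/10]
P^2 =
  A: [7/10, 3/10]
  B: [9/20, 11/20]

(P^2)[B -> A] = 9/20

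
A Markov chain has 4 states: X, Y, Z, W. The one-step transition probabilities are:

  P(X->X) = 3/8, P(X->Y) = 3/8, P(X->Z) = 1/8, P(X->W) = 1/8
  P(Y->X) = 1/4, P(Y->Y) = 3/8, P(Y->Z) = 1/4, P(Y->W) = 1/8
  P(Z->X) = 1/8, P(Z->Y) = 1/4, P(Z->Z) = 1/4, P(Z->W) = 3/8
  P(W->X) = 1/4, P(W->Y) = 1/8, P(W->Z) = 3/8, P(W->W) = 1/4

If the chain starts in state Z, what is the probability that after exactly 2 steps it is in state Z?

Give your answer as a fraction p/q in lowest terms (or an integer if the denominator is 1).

Computing P^2 by repeated multiplication:
P^1 =
  X: [3/8, 3/8, 1/8, 1/8]
  Y: [1/4, 3/8, 1/4, 1/8]
  Z: [1/8, 1/4, 1/4, 3/8]
  W: [1/4, 1/8, 3/8, 1/4]
P^2 =
  X: [9/32, 21/64, 7/32, 11/64]
  Y: [1/4, 5/16, 15/64, 13/64]
  Z: [15/64, 1/4, 9/32, 15/64]
  W: [15/64, 17/64, 1/4, 1/4]

(P^2)[Z -> Z] = 9/32

Answer: 9/32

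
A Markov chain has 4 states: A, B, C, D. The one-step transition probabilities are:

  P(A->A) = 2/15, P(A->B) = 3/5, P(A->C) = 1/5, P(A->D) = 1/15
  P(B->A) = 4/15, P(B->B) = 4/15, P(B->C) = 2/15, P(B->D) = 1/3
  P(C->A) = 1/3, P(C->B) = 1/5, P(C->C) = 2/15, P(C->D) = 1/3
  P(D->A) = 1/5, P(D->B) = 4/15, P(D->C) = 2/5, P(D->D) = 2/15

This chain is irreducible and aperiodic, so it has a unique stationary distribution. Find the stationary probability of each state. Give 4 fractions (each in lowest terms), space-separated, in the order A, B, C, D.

The stationary distribution satisfies pi = pi * P, i.e.:
  pi_A = 2/15*pi_A + 4/15*pi_B + 1/3*pi_C + 1/5*pi_D
  pi_B = 3/5*pi_A + 4/15*pi_B + 1/5*pi_C + 4/15*pi_D
  pi_C = 1/5*pi_A + 2/15*pi_B + 2/15*pi_C + 2/5*pi_D
  pi_D = 1/15*pi_A + 1/3*pi_B + 1/3*pi_C + 2/15*pi_D
with normalization: pi_A + pi_B + pi_C + pi_D = 1.

Using the first 3 balance equations plus normalization, the linear system A*pi = b is:
  [-13/15, 4/15, 1/3, 1/5] . pi = 0
  [3/5, -11/15, 1/5, 4/15] . pi = 0
  [1/5, 2/15, -13/15, 2/5] . pi = 0
  [1, 1, 1, 1] . pi = 1

Solving yields:
  pi_A = 1061/4528
  pi_B = 749/2264
  pi_C = 947/4528
  pi_D = 511/2264

Verification (pi * P):
  1061/4528*2/15 + 749/2264*4/15 + 947/4528*1/3 + 511/2264*1/5 = 1061/4528 = pi_A  (ok)
  1061/4528*3/5 + 749/2264*4/15 + 947/4528*1/5 + 511/2264*4/15 = 749/2264 = pi_B  (ok)
  1061/4528*1/5 + 749/2264*2/15 + 947/4528*2/15 + 511/2264*2/5 = 947/4528 = pi_C  (ok)
  1061/4528*1/15 + 749/2264*1/3 + 947/4528*1/3 + 511/2264*2/15 = 511/2264 = pi_D  (ok)

Answer: 1061/4528 749/2264 947/4528 511/2264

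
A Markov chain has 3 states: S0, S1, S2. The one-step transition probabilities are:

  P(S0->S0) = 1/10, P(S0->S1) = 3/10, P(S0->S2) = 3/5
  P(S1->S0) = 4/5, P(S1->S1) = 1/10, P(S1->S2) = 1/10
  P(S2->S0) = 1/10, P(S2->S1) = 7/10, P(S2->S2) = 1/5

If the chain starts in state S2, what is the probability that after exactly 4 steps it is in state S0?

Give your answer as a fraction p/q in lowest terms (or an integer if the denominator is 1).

Computing P^4 by repeated multiplication:
P^1 =
  S0: [1/10, 3/10, 3/5]
  S1: [4/5, 1/10, 1/10]
  S2: [1/10, 7/10, 1/5]
P^2 =
  S0: [31/100, 12/25, 21/100]
  S1: [17/100, 8/25, 51/100]
  S2: [59/100, 6/25, 17/100]
P^3 =
  S0: [109/250, 36/125, 69/250]
  S1: [81/250, 11/25, 59/250]
  S2: [67/250, 8/25, 103/250]
P^4 =
  S0: [377/1250, 441/1250, 216/625]
  S1: [51/125, 383/1250, 357/1250]
  S2: [81/250, 501/1250, 172/625]

(P^4)[S2 -> S0] = 81/250

Answer: 81/250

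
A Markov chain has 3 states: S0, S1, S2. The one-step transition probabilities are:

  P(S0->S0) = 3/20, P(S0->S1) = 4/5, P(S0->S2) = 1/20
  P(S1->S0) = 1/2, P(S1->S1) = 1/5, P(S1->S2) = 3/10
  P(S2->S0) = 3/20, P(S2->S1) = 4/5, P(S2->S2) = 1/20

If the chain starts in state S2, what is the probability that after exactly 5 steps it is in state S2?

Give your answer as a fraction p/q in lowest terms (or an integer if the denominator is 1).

Answer: 397/2500

Derivation:
Computing P^5 by repeated multiplication:
P^1 =
  S0: [3/20, 4/5, 1/20]
  S1: [1/2, 1/5, 3/10]
  S2: [3/20, 4/5, 1/20]
P^2 =
  S0: [43/100, 8/25, 1/4]
  S1: [11/50, 17/25, 1/10]
  S2: [43/100, 8/25, 1/4]
P^3 =
  S0: [131/500, 76/125, 13/100]
  S1: [97/250, 49/125, 11/50]
  S2: [131/500, 76/125, 13/100]
P^4 =
  S0: [907/2500, 272/625, 101/500]
  S1: [359/1250, 353/625, 37/250]
  S2: [907/2500, 272/625, 101/500]
P^5 =
  S0: [3779/12500, 1684/3125, 397/2500]
  S1: [2173/6250, 1441/3125, 239/1250]
  S2: [3779/12500, 1684/3125, 397/2500]

(P^5)[S2 -> S2] = 397/2500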